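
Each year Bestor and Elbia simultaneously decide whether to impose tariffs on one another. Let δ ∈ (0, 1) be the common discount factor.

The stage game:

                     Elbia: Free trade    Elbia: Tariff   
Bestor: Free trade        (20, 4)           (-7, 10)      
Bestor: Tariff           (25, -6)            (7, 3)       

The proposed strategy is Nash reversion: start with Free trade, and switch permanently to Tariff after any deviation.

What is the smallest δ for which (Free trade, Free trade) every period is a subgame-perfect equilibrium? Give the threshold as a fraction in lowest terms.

6/7

For Bestor: deviation gain 25−20 = 5, per-period punishment loss 20−7 = 13. IC gives δ ≥ 5/18.
For Elbia: gain 6, loss 1 per period, so δ ≥ 6/7.
The tighter constraint is Elbia's, so cooperation needs δ ≥ 6/7.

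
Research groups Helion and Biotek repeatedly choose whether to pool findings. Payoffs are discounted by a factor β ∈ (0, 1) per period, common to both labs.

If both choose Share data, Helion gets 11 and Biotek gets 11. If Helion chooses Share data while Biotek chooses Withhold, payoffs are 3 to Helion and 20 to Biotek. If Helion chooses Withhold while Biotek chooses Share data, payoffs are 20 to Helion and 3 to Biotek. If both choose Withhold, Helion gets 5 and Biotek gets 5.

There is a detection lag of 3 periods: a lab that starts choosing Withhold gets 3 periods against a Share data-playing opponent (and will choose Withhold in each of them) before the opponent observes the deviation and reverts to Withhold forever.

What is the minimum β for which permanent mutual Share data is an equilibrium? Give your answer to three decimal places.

The best deviation is to choose Withhold for all 3 undetected periods, earning 20 each, then 5 forever once detected.
Deviation value: 20(1−β^3)/(1−β) + 5β^3/(1−β); cooperation value: 11/(1−β).
IC: 11 ≥ 20(1−β^3) + 5β^3 = 20 − 15β^3.
So β^3 ≥ 9/15 = 3/5, giving β ≥ (3/5)^(1/3) ≈ 0.843.

0.843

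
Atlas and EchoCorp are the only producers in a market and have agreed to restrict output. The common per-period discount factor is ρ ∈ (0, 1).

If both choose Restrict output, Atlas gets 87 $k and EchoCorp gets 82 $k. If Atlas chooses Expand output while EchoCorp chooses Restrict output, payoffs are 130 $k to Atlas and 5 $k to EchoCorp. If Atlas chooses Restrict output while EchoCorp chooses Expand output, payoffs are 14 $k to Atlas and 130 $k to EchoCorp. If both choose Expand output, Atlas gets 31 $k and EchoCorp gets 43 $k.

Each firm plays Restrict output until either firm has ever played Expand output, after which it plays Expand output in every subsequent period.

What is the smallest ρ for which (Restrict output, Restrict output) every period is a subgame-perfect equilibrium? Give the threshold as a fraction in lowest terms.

16/29

Atlas: cooperation gives 87 each period; deviation gives 130 once then 31 forever.
  87/(1−ρ) ≥ 130 + 31ρ/(1−ρ) ⇒ ρ ≥ 43/99.
EchoCorp: cooperation gives 82 each period; deviation gives 130 once then 43 forever.
  ρ ≥ 48/87 = 16/29.
Both must hold, so the binding constraint is EchoCorp's: ρ ≥ 16/29.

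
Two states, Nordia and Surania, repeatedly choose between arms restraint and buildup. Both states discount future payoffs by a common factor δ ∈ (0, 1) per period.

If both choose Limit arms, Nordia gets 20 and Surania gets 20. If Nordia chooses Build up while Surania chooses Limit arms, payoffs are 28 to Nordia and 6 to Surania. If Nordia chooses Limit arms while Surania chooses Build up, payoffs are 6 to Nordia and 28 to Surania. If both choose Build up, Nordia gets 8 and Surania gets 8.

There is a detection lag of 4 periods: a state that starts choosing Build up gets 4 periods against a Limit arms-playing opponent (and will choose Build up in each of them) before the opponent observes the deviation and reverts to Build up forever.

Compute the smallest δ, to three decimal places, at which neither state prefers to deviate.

0.795

The best deviation is to choose Build up for all 4 undetected periods, earning 28 each, then 8 forever once detected.
Deviation value: 28(1−δ^4)/(1−δ) + 8δ^4/(1−δ); cooperation value: 20/(1−δ).
IC: 20 ≥ 28(1−δ^4) + 8δ^4 = 28 − 20δ^4.
So δ^4 ≥ 8/20 = 2/5, giving δ ≥ (2/5)^(1/4) ≈ 0.795.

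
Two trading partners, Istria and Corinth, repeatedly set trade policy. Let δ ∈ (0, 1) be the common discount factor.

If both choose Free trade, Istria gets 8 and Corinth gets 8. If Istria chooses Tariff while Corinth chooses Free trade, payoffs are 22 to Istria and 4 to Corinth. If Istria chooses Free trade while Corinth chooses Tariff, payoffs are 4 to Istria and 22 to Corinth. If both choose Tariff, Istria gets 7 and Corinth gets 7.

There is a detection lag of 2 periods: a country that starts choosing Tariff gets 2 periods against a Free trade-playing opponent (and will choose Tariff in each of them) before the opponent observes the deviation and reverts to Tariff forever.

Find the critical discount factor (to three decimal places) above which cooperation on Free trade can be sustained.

A deviator earns 22 for 2 periods, then 7 forever; cooperating earns 8 forever. Multiplying the IC by (1−δ):
8 ≥ 22(1−δ^2) + 7δ^2, so 15·δ^2 ≥ 14 and δ^2 ≥ 14/15.
δ ≥ (14/15)^(1/2) ≈ 0.966.

0.966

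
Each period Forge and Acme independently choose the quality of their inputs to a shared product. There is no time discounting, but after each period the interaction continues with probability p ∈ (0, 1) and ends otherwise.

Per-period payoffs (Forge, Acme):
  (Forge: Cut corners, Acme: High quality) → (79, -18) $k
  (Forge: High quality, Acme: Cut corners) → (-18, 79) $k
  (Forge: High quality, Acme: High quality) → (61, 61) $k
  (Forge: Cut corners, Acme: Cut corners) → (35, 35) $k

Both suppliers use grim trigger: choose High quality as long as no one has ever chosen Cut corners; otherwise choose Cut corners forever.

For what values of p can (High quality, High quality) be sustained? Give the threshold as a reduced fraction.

9/22

Expected cooperation value is 61 + p·61 + p²·61 + … = 61/(1−p); deviation gives 79 + p·35/(1−p).
61 ≥ 79(1−p) + 35p ⇒ 44p ≥ 18 ⇒ p ≥ 18/44 = 9/22.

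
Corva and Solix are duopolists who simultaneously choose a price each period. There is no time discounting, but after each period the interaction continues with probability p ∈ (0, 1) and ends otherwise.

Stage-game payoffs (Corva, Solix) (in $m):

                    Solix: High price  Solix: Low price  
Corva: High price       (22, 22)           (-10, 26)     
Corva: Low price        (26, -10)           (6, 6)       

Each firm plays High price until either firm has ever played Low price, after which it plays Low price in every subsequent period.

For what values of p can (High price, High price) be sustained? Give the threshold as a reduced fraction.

Expected cooperation value is 22 + p·22 + p²·22 + … = 22/(1−p); deviation gives 26 + p·6/(1−p).
22 ≥ 26(1−p) + 6p ⇒ 20p ≥ 4 ⇒ p ≥ 4/20 = 1/5.

1/5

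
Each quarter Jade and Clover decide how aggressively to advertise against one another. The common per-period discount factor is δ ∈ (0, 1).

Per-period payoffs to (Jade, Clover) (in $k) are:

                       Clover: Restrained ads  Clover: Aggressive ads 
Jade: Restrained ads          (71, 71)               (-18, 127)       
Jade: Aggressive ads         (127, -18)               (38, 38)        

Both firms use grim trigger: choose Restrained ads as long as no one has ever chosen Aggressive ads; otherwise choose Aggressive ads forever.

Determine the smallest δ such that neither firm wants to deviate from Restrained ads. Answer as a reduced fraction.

Under grim trigger the critical discount factor is (T−C)/(T−P) with T = 127, C = 71, P = 38.
δ* = (127−71)/(127−38) = 56/89.

56/89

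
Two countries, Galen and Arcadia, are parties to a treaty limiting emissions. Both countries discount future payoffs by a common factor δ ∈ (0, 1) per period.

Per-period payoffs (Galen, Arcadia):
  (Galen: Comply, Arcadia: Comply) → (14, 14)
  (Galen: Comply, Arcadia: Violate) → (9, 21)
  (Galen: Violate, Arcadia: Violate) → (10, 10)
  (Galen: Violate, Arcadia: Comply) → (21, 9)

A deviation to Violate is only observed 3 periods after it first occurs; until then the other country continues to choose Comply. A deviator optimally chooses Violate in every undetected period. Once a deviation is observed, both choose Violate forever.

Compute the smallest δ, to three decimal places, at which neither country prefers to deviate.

The best deviation is to choose Violate for all 3 undetected periods, earning 21 each, then 10 forever once detected.
Deviation value: 21(1−δ^3)/(1−δ) + 10δ^3/(1−δ); cooperation value: 14/(1−δ).
IC: 14 ≥ 21(1−δ^3) + 10δ^3 = 21 − 11δ^3.
So δ^3 ≥ 7/11, giving δ ≥ (7/11)^(1/3) ≈ 0.860.

0.860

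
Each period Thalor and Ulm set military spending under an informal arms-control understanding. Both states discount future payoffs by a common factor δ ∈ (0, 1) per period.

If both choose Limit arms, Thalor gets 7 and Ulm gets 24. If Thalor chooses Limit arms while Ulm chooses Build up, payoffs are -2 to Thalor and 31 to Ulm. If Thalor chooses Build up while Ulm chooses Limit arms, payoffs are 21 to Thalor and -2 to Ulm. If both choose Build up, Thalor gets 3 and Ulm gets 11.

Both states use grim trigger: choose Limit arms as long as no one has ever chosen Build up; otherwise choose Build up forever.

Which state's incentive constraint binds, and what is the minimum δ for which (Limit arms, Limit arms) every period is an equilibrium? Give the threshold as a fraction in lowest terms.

For Thalor: deviation gain 21−7 = 14, per-period punishment loss 7−3 = 4. IC gives δ ≥ 14/18 = 7/9.
For Ulm: gain 7, loss 13 per period, so δ ≥ 7/20.
The tighter constraint is Thalor's, so cooperation needs δ ≥ 7/9.

Thalor; δ ≥ 7/9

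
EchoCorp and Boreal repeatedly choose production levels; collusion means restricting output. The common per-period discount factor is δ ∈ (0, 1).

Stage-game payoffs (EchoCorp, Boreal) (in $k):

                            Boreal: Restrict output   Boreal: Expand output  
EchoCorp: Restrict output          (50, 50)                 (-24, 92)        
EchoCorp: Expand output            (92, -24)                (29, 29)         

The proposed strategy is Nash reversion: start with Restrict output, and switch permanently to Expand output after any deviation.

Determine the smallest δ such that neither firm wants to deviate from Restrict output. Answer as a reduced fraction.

2/3

Cooperation forever yields 50 each period: 50/(1−δ).
Deviating yields 92 once, then 29 forever: 92 + 29δ/(1−δ).
No profitable deviation requires 50/(1−δ) ≥ 92 + 29δ/(1−δ).
Multiplying by (1−δ): 50 ≥ 92(1−δ) + 29δ = 92 − 63δ.
So 63δ ≥ 42, i.e. δ ≥ 42/63 = 2/3.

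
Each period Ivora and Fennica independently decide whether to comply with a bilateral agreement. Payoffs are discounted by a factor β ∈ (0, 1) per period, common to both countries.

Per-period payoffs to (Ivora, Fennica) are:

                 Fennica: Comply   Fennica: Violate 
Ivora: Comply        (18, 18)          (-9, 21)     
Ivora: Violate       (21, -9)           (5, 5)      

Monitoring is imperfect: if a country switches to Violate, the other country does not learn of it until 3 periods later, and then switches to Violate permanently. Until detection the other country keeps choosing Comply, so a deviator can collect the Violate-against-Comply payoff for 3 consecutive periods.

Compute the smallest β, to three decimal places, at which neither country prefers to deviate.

The best deviation is to choose Violate for all 3 undetected periods, earning 21 each, then 5 forever once detected.
Deviation value: 21(1−β^3)/(1−β) + 5β^3/(1−β); cooperation value: 18/(1−β).
IC: 18 ≥ 21(1−β^3) + 5β^3 = 21 − 16β^3.
So β^3 ≥ 3/16, giving β ≥ (3/16)^(1/3) ≈ 0.572.

0.572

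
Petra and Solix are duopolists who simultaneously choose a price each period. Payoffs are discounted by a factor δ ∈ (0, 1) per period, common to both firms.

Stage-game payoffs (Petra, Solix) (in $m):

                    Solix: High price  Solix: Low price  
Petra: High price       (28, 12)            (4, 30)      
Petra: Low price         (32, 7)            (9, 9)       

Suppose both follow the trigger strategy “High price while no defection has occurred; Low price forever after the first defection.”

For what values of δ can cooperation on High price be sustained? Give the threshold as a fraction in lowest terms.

6/7

For Petra: deviation gain 32−28 = 4, per-period punishment loss 28−9 = 19. IC gives δ ≥ 4/23.
For Solix: gain 18, loss 3 per period, so δ ≥ 18/21 = 6/7.
The tighter constraint is Solix's, so cooperation needs δ ≥ 6/7.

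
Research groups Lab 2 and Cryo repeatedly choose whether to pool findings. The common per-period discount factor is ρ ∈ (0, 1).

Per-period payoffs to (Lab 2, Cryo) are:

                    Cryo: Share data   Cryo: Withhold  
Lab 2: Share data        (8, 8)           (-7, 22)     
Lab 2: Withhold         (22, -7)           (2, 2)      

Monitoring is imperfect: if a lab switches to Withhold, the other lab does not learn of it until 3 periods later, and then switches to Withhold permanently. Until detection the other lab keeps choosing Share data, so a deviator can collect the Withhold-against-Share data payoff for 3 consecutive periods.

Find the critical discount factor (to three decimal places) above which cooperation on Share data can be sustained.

0.888

Deviating for the 3 undetected periods gains 22−8 = 14 per period over cooperation, then loses 8−2 = 6 per period forever once punishment starts.
Gain: 14(1 + ρ + … + ρ^2); loss: 6·ρ^3/(1−ρ).
No profitable deviation ⇔ 14(1−ρ^3) ≤ 6·ρ^3, i.e. ρ^3 ≥ 14/(14+6) = 7/10.
Hence ρ ≥ (7/10)^(1/3) ≈ 0.888.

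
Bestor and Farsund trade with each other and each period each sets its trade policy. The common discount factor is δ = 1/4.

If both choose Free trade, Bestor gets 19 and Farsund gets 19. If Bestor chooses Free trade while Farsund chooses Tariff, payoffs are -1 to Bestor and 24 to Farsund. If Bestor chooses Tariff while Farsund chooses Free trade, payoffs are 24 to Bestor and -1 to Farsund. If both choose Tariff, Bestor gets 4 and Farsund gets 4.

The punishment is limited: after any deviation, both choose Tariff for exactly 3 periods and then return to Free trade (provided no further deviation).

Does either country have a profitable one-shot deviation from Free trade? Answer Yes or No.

Comparing payoff streams over the 4 periods until play realigns: cooperate → 19(1+δ+…+δ^3); deviate → 24 + 4(δ+…+δ^3).
Cooperation is sustained iff (19−4)(δ+…+δ^3) ≥ 24−19.
δ+…+δ^3 = 1/4·(1−(1/4)^3)/(1−1/4) = 0.3281, and (24−19)/(19−4) = 0.3333.
0.3281 < 0.3333, so cooperation is not sustainable.

Yes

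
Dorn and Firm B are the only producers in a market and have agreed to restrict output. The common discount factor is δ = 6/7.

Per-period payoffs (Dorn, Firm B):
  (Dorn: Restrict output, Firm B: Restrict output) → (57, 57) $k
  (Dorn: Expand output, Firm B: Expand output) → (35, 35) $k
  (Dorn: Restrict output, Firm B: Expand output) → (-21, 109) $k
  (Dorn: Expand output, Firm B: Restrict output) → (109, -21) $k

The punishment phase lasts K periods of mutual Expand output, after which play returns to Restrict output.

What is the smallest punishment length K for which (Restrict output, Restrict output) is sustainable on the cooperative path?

4

Need Σ_{k=1}^{K} δ^k ≥ (109−57)/(57−35) = 2.3636 at δ = 6/7.
At K = 3 the sum is 2.2216 < 2.3636; at K = 4 it is 2.7613 ≥ 2.3636.
So the minimum punishment length is K = 4.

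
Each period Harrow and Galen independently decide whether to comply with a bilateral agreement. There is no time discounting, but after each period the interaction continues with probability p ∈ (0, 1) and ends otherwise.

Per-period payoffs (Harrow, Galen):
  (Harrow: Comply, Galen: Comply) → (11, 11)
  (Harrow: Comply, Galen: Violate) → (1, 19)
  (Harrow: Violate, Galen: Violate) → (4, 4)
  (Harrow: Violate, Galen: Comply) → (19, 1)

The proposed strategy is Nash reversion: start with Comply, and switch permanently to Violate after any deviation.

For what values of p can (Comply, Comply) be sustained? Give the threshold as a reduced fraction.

8/15

Expected cooperation value is 11 + p·11 + p²·11 + … = 11/(1−p); deviation gives 19 + p·4/(1−p).
11 ≥ 19(1−p) + 4p ⇒ 15p ≥ 8 ⇒ p ≥ 8/15.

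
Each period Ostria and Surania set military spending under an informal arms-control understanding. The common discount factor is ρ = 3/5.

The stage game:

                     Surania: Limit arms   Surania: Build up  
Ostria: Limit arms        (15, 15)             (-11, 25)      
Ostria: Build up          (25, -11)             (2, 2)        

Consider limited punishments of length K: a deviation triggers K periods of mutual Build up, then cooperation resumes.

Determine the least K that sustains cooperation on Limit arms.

No profitable deviation requires (15−2)(ρ+…+ρ^K) ≥ 25−15, i.e. ρ+…+ρ^K ≥ 10/13 ≈ 0.7692.
With ρ = 3/5, the partial sums are K=1: 0.6000, K=2: 0.9600.
K = 2 is the first length at which the sum reaches 0.7692.

2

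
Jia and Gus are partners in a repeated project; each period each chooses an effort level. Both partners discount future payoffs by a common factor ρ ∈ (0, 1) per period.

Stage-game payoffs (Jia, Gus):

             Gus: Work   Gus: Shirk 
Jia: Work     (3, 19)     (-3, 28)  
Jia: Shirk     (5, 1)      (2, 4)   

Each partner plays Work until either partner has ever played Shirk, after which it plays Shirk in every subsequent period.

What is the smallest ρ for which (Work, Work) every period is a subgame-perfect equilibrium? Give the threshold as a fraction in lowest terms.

2/3

For Jia: deviation gain 5−3 = 2, per-period punishment loss 3−2 = 1. IC gives ρ ≥ 2/3.
For Gus: gain 9, loss 15 per period, so ρ ≥ 9/24 = 3/8.
The tighter constraint is Jia's, so cooperation needs ρ ≥ 2/3.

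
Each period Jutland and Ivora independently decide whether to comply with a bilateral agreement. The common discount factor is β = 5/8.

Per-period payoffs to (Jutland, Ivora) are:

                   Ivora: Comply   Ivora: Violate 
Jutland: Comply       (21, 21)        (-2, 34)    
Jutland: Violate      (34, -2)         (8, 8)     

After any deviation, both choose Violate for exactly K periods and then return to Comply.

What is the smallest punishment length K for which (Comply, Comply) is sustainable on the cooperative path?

2

No profitable deviation requires (21−8)(β+…+β^K) ≥ 34−21, i.e. β+…+β^K ≥ 1 ≈ 1.0000.
With β = 5/8, the partial sums are K=1: 0.6250, K=2: 1.0156.
K = 2 is the first length at which the sum reaches 1.0000.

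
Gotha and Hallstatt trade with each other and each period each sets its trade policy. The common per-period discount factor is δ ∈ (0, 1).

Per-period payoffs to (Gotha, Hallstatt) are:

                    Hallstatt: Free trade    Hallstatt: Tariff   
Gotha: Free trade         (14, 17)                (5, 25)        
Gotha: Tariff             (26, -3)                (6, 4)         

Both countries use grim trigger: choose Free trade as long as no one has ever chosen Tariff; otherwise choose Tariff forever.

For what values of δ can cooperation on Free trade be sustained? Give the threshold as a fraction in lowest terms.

Gotha's threshold: (26−14)/(26−6) = 3/5.
Hallstatt's threshold: (25−17)/(25−4) = 8/21.
3/5 > 8/21, so Gotha binds and δ* = 3/5.

3/5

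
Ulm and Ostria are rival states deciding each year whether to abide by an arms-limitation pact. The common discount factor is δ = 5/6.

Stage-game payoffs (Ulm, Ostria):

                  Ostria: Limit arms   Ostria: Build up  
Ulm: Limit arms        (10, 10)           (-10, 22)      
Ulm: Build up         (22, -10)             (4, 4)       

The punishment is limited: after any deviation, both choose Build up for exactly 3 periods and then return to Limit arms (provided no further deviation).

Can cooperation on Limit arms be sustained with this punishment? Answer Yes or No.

Yes

A one-shot deviation gives 22 now, then 4 for 3 periods, then back to 10.
Gain from deviating: (22−10) today; loss: (10−4) in each of the next 3 periods.
No-deviation condition: (10−4)(δ+…+δ^3) ≥ 22−10, i.e. δ+…+δ^3 ≥ 2.
At δ = 5/6: δ+…+δ^3 = 2.1065 ≥ 2.0000.
So cooperation is sustainable.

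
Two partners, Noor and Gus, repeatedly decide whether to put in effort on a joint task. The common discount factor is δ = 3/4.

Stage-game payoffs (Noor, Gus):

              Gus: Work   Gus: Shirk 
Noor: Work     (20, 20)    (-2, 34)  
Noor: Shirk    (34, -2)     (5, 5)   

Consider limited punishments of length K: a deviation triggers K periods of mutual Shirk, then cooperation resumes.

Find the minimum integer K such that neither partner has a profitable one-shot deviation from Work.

2

Need Σ_{k=1}^{K} δ^k ≥ (34−20)/(20−5) = 0.9333 at δ = 3/4.
At K = 1 the sum is 0.7500 < 0.9333; at K = 2 it is 1.3125 ≥ 0.9333.
So the minimum punishment length is K = 2.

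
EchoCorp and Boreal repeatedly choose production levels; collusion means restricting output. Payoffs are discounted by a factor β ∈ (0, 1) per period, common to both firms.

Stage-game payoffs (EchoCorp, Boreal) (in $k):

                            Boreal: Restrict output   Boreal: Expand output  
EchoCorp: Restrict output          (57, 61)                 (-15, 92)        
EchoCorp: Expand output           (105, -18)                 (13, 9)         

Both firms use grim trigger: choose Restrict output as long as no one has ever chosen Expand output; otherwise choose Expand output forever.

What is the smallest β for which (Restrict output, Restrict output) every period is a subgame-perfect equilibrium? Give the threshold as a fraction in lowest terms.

EchoCorp's threshold: (105−57)/(105−13) = 12/23.
Boreal's threshold: (92−61)/(92−9) = 31/83.
12/23 > 31/83, so EchoCorp binds and β* = 12/23.

12/23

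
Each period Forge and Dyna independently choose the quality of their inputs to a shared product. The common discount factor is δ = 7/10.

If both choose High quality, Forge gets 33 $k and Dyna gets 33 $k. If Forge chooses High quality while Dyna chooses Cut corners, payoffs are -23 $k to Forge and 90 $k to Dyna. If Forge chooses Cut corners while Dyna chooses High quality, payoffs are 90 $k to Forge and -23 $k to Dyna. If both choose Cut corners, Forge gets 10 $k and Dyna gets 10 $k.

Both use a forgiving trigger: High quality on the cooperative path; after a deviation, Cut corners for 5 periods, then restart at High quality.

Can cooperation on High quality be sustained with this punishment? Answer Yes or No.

A one-shot deviation gives 90 now, then 10 for 5 periods, then back to 33.
Gain from deviating: (90−33) today; loss: (33−10) in each of the next 5 periods.
No-deviation condition: (33−10)(δ+…+δ^5) ≥ 90−33, i.e. δ+…+δ^5 ≥ 57/23.
At δ = 7/10: δ+…+δ^5 = 1.9412 < 2.4783.
So cooperation is not sustainable.

No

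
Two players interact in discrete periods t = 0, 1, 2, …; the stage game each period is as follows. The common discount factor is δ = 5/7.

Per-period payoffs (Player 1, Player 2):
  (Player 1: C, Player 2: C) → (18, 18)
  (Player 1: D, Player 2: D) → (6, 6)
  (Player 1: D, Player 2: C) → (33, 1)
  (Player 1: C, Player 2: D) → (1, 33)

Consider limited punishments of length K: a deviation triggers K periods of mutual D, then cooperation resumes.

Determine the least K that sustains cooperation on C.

No profitable deviation requires (18−6)(δ+…+δ^K) ≥ 33−18, i.e. δ+…+δ^K ≥ 5/4 ≈ 1.2500.
With δ = 5/7, the partial sums are K=1: 0.7143, K=2: 1.2245, K=3: 1.5889.
K = 3 is the first length at which the sum reaches 1.2500.

3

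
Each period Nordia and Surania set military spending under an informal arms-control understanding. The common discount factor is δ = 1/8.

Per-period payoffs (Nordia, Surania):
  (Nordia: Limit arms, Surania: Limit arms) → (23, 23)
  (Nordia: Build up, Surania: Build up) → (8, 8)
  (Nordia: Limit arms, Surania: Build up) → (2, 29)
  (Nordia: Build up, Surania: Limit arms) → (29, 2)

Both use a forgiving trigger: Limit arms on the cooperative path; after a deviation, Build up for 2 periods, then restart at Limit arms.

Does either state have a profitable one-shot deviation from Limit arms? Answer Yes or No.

A one-shot deviation gives 29 now, then 8 for 2 periods, then back to 23.
Gain from deviating: (29−23) today; loss: (23−8) in each of the next 2 periods.
No-deviation condition: (23−8)(δ+…+δ^2) ≥ 29−23, i.e. δ+…+δ^2 ≥ 2/5.
At δ = 1/8: δ+…+δ^2 = 0.1406 < 0.4000.
So cooperation is not sustainable.

Yes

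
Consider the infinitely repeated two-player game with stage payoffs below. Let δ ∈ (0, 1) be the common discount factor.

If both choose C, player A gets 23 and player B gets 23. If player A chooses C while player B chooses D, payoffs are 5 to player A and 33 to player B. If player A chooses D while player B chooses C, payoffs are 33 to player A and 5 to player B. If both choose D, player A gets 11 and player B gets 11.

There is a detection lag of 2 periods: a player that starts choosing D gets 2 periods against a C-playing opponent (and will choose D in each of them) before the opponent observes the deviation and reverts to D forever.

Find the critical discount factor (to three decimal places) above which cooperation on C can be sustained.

Deviating for the 2 undetected periods gains 33−23 = 10 per period over cooperation, then loses 23−11 = 12 per period forever once punishment starts.
Gain: 10(1 + δ + … + δ^1); loss: 12·δ^2/(1−δ).
No profitable deviation ⇔ 10(1−δ^2) ≤ 12·δ^2, i.e. δ^2 ≥ 10/(10+12) = 5/11.
Hence δ ≥ (5/11)^(1/2) ≈ 0.674.

0.674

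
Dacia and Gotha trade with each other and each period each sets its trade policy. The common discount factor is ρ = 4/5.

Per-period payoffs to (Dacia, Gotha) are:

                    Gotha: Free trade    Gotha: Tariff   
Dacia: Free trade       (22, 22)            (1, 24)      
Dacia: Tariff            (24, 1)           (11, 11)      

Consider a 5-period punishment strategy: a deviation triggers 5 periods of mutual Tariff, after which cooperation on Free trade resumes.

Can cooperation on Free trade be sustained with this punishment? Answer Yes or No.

A one-shot deviation gives 24 now, then 11 for 5 periods, then back to 22.
Gain from deviating: (24−22) today; loss: (22−11) in each of the next 5 periods.
No-deviation condition: (22−11)(ρ+…+ρ^5) ≥ 24−22, i.e. ρ+…+ρ^5 ≥ 2/11.
At ρ = 4/5: ρ+…+ρ^5 = 2.6893 ≥ 0.1818.
So cooperation is sustainable.

Yes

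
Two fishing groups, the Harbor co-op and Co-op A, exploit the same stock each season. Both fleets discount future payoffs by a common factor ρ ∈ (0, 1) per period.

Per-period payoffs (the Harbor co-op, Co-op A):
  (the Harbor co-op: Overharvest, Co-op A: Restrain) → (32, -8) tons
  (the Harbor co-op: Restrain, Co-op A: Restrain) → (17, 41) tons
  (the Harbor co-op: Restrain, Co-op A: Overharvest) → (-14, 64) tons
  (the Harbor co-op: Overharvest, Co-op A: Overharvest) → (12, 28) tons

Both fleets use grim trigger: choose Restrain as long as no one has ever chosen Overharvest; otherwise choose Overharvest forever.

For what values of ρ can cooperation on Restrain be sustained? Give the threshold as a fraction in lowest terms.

For the Harbor co-op: deviation gain 32−17 = 15, per-period punishment loss 17−12 = 5. IC gives ρ ≥ 15/20 = 3/4.
For Co-op A: gain 23, loss 13 per period, so ρ ≥ 23/36.
The tighter constraint is the Harbor co-op's, so cooperation needs ρ ≥ 3/4.

3/4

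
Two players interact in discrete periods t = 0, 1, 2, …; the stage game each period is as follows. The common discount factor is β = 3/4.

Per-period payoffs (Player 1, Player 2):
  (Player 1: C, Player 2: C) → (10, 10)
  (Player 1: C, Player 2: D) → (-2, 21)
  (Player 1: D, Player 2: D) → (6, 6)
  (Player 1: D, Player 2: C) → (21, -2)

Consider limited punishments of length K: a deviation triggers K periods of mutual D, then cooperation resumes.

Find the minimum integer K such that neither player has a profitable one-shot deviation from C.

9

IC: β(1−β^K)/(1−β) ≥ (21−10)/(10−6) = 11/4.
With β = 3/4: need 1 − β^K ≥ 11/4·(1−3/4)/(3/4), i.e. β^K ≤ 0.0833.
Since (3/4)^8 = 0.1001 and (3/4)^9 = 0.0751, the smallest such K is 9.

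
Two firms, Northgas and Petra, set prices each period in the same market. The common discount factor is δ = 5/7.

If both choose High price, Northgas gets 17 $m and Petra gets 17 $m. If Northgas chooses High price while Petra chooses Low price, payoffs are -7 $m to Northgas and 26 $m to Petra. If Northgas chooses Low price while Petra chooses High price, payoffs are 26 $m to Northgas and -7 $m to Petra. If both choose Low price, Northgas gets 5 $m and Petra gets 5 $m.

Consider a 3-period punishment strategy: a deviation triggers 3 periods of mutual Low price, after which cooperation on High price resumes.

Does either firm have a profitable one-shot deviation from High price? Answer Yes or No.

No

IC: δ+…+δ^3 ≥ (26−17)/(17−5) = 3/4.
At δ = 5/7: partial sum = 1.5889 ≥ 0.7500. Cooperation sustainable.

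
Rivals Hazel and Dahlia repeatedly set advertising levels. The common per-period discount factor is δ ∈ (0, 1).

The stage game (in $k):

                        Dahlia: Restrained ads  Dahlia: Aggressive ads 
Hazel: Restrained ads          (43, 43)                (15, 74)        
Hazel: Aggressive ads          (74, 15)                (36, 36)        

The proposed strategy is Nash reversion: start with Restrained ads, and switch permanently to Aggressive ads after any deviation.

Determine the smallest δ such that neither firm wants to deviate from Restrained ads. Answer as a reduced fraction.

31/38

One-period gain from deviating is 74 − 43 = 31. The loss is 43 − 36 = 7 in every subsequent period, with present value 7·δ/(1−δ).
Deviation is unprofitable when 7·δ/(1−δ) ≥ 31, i.e. δ/(1−δ) ≥ 31/7.
Equivalently δ ≥ 31/(31+7) = 31/38.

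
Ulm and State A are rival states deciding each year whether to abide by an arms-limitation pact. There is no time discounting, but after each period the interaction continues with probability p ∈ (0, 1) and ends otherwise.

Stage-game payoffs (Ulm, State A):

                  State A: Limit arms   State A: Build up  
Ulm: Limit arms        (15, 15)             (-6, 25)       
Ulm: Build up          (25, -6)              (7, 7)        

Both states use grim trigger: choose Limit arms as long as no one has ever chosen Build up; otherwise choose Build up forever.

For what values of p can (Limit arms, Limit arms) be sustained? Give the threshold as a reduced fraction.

5/9

With no time discounting, the continuation probability p plays the role of the discount factor.
Grim-trigger IC: 15/(1−p) ≥ 25 + 7p/(1−p) ⇒ p ≥ (25−15)/(25−7) = 5/9.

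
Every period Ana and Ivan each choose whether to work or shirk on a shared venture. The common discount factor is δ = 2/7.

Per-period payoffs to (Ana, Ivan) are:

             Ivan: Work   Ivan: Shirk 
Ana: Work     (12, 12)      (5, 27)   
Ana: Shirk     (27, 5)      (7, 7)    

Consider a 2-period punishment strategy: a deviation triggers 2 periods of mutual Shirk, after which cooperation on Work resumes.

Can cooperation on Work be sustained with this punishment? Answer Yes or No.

No

Comparing payoff streams over the 3 periods until play realigns: cooperate → 12(1+δ+…+δ^2); deviate → 27 + 7(δ+…+δ^2).
Cooperation is sustained iff (12−7)(δ+…+δ^2) ≥ 27−12.
δ+…+δ^2 = 2/7·(1−(2/7)^2)/(1−2/7) = 0.3673, and (27−12)/(12−7) = 3.0000.
0.3673 < 3.0000, so cooperation is not sustainable.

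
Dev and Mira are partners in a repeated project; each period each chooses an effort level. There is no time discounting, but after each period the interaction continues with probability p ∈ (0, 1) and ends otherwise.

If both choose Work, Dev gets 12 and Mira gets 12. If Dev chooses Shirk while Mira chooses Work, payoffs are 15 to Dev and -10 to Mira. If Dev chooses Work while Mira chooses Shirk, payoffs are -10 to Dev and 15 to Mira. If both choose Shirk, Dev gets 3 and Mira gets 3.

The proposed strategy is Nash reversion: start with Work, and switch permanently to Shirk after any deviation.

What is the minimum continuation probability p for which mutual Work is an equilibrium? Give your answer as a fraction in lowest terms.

With no time discounting, the continuation probability p plays the role of the discount factor.
Grim-trigger IC: 12/(1−p) ≥ 15 + 3p/(1−p) ⇒ p ≥ (15−12)/(15−3) = 1/4.

1/4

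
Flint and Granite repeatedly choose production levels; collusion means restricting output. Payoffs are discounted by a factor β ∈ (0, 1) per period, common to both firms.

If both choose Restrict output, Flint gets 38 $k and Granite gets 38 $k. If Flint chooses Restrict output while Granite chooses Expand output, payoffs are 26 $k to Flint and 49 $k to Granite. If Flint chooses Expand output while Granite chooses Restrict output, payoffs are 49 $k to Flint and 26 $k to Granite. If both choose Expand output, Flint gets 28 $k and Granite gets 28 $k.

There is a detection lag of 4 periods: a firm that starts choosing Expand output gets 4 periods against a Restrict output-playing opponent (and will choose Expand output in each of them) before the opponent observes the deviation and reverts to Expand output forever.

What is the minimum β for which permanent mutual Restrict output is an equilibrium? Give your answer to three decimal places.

0.851

The best deviation is to choose Expand output for all 4 undetected periods, earning 49 each, then 28 forever once detected.
Deviation value: 49(1−β^4)/(1−β) + 28β^4/(1−β); cooperation value: 38/(1−β).
IC: 38 ≥ 49(1−β^4) + 28β^4 = 49 − 21β^4.
So β^4 ≥ 11/21, giving β ≥ (11/21)^(1/4) ≈ 0.851.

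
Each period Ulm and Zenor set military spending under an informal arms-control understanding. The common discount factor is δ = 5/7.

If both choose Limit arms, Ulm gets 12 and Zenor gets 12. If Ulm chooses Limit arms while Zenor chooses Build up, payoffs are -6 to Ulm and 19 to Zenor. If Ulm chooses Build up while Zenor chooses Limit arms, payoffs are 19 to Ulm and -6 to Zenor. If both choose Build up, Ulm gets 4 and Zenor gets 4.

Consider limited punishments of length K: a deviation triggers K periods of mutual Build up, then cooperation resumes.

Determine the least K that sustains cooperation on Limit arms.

IC: δ(1−δ^K)/(1−δ) ≥ (19−12)/(12−4) = 7/8.
With δ = 5/7: need 1 − δ^K ≥ 7/8·(1−5/7)/(5/7), i.e. δ^K ≤ 0.6500.
Since (5/7)^1 = 0.7143 and (5/7)^2 = 0.5102, the smallest such K is 2.

2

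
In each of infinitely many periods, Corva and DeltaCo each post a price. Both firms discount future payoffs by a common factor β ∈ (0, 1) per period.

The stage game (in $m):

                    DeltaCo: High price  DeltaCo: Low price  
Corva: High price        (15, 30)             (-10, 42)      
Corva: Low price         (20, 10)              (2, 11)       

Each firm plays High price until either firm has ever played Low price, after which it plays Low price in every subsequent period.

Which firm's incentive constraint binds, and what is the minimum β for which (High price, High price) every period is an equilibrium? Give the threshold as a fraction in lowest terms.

For Corva: deviation gain 20−15 = 5, per-period punishment loss 15−2 = 13. IC gives β ≥ 5/18.
For DeltaCo: gain 12, loss 19 per period, so β ≥ 12/31.
The tighter constraint is DeltaCo's, so cooperation needs β ≥ 12/31.

DeltaCo; β ≥ 12/31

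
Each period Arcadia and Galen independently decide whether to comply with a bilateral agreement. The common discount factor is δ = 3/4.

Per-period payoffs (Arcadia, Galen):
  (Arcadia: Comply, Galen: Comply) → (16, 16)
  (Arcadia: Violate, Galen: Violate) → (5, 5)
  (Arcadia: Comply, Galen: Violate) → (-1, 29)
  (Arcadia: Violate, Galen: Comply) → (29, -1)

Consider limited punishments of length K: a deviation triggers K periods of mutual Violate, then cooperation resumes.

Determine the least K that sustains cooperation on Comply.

2

No profitable deviation requires (16−5)(δ+…+δ^K) ≥ 29−16, i.e. δ+…+δ^K ≥ 13/11 ≈ 1.1818.
With δ = 3/4, the partial sums are K=1: 0.7500, K=2: 1.3125.
K = 2 is the first length at which the sum reaches 1.1818.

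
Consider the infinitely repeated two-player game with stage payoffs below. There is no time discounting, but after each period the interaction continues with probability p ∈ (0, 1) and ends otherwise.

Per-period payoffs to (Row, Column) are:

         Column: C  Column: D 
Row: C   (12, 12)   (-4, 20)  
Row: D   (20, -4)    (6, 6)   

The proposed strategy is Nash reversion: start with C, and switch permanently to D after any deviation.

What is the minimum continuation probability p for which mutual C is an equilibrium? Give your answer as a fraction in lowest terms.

Expected cooperation value is 12 + p·12 + p²·12 + … = 12/(1−p); deviation gives 20 + p·6/(1−p).
12 ≥ 20(1−p) + 6p ⇒ 14p ≥ 8 ⇒ p ≥ 8/14 = 4/7.

4/7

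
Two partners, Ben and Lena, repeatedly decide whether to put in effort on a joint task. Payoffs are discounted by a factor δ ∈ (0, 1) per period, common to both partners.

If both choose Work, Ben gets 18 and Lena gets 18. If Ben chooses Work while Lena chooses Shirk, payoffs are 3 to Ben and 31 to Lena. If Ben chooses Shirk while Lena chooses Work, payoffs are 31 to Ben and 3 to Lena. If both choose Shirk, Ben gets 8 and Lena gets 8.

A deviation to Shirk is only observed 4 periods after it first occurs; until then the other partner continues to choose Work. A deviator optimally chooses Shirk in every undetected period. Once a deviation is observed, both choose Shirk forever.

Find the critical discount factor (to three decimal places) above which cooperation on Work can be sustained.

0.867

The best deviation is to choose Shirk for all 4 undetected periods, earning 31 each, then 8 forever once detected.
Deviation value: 31(1−δ^4)/(1−δ) + 8δ^4/(1−δ); cooperation value: 18/(1−δ).
IC: 18 ≥ 31(1−δ^4) + 8δ^4 = 31 − 23δ^4.
So δ^4 ≥ 13/23, giving δ ≥ (13/23)^(1/4) ≈ 0.867.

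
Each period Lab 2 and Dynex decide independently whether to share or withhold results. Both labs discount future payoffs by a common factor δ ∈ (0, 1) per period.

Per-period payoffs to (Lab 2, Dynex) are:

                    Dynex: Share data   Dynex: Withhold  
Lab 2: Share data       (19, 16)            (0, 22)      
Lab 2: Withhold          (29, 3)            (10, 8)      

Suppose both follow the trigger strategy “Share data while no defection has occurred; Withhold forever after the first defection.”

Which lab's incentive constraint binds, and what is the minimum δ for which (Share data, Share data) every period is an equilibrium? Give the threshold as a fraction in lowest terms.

Lab 2; δ ≥ 10/19

Lab 2's threshold: (29−19)/(29−10) = 10/19.
Dynex's threshold: (22−16)/(22−8) = 3/7.
10/19 > 3/7, so Lab 2 binds and δ* = 10/19.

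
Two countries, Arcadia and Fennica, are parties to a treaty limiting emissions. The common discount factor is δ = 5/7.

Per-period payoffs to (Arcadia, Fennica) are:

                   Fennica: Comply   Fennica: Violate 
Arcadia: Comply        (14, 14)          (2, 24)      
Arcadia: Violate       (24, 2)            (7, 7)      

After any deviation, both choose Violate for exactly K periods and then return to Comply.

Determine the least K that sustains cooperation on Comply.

Need Σ_{k=1}^{K} δ^k ≥ (24−14)/(14−7) = 1.4286 at δ = 5/7.
At K = 2 the sum is 1.2245 < 1.4286; at K = 3 it is 1.5889 ≥ 1.4286.
So the minimum punishment length is K = 3.

3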